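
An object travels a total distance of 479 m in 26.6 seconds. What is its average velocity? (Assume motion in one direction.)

v_avg = Δd / Δt = 479 / 26.6 = 18.01 m/s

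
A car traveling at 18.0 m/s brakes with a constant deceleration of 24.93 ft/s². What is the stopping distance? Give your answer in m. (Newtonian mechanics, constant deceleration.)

a = 24.93 ft/s² × 0.3048 = 7.59866 m/s²
d = v₀² / (2a) = 18.0² / (2 × 7.59866) = 324.0 / 15.1973 = 21.32 m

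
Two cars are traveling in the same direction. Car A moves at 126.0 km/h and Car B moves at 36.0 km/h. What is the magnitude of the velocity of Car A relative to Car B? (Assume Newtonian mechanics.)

v_rel = |v_A - v_B| = |126.0 - 36.0| = 90.0 km/h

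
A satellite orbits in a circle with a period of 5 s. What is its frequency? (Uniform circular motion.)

f = 1/T = 1/5 = 0.2 Hz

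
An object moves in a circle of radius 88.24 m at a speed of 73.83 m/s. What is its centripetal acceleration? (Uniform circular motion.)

a_c = v²/r = 73.83²/88.24 = 5450.8689/88.24 = 61.77 m/s²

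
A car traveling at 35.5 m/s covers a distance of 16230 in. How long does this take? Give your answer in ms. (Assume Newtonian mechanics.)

d = 16230 in × 0.0254 = 412.242 m
t = d / v = 412.242 / 35.5 = 11.6125 s
t = 11.6125 s / 0.001 = 11610 ms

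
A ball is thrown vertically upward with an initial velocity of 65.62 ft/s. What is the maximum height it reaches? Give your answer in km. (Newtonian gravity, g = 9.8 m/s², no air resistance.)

v₀ = 65.62 ft/s × 0.3048 = 20.001 m/s
h_max = v₀² / (2g) = 20.001² / (2 × 9.8) = 400.04 / 19.6 = 20.4102 m
h_max = 20.4102 m / 1000.0 = 0.02041 km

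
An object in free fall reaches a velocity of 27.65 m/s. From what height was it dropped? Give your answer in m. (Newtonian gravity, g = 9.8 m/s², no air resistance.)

h = v² / (2g) = 27.65² / (2 × 9.8) = 39.01 m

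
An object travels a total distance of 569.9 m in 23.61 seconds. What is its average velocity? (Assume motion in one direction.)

v_avg = Δd / Δt = 569.9 / 23.61 = 24.14 m/s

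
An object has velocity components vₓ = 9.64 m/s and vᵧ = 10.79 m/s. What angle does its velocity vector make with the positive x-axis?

θ = arctan(vᵧ/vₓ) = arctan(10.79/9.64) = 48.22°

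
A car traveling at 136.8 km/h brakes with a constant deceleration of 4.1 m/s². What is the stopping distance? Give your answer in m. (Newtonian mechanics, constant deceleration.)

v₀ = 136.8 km/h × 0.2777777777777778 = 38.0 m/s
d = v₀² / (2a) = 38.0² / (2 × 4.1) = 1444.0 / 8.2 = 176.1 m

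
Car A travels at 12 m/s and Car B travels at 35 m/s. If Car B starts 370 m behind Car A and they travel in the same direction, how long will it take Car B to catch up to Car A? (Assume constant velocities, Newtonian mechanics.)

Relative speed: v_rel = 35 - 12 = 23 m/s
Time to catch: t = d₀/v_rel = 370/23 = 16.09 s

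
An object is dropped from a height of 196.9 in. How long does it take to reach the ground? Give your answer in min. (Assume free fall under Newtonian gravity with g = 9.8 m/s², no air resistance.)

h = 196.9 in × 0.0254 = 5.00126 m
t = √(2h/g) = √(2 × 5.00126 / 9.8) = 1.01028 s
t = 1.01028 s / 60.0 = 0.01684 min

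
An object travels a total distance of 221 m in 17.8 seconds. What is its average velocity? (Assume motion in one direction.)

v_avg = Δd / Δt = 221 / 17.8 = 12.42 m/s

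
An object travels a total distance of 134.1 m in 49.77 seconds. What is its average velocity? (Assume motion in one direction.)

v_avg = Δd / Δt = 134.1 / 49.77 = 2.69 m/s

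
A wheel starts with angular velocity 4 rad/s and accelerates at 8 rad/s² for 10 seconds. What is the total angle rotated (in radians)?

θ = ω₀t + ½αt² = 4×10 + ½×8×10² = 440.0 rad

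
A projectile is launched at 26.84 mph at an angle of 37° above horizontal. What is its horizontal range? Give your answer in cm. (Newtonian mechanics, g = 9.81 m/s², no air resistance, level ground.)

v₀ = 26.84 mph × 0.44704 = 11.9986 m/s
R = v₀² × sin(2θ) / g = 11.9986² × sin(2 × 37°) / 9.81 = 143.966 × 0.961262 / 9.81 = 14.1069 m
R = 14.1069 m / 0.01 = 1411 cm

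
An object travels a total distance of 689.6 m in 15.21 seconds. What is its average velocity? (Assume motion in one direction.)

v_avg = Δd / Δt = 689.6 / 15.21 = 45.34 m/s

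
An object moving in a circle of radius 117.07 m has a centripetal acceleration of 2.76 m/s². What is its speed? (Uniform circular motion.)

v = √(a_c × r) = √(2.76 × 117.07) = 17.98 m/s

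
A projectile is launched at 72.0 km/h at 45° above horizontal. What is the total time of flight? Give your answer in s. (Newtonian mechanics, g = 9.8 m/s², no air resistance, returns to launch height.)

v₀ = 72.0 km/h × 0.2777777777777778 = 20.0 m/s
T = 2 × v₀ × sin(θ) / g = 2 × 20.0 × sin(45°) / 9.8 = 2 × 20.0 × 0.707107 / 9.8 = 2.886 s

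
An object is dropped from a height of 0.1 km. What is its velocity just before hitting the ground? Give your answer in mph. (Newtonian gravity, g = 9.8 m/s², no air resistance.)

h = 0.1 km × 1000.0 = 100.0 m
v = √(2gh) = √(2 × 9.8 × 100.0) = 44.2719 m/s
v = 44.2719 m/s / 0.44704 = 99.03 mph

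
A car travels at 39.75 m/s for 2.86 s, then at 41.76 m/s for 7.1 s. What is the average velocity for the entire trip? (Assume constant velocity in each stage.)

d₁ = v₁t₁ = 39.75 × 2.86 = 113.685 m
d₂ = v₂t₂ = 41.76 × 7.1 = 296.496 m
d_total = 410.181 m, t_total = 9.96 s
v_avg = d_total/t_total = 410.181/9.96 = 41.18 m/s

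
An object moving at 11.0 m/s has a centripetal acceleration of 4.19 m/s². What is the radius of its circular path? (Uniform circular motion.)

r = v²/a_c = 11.0²/4.19 = 28.88 m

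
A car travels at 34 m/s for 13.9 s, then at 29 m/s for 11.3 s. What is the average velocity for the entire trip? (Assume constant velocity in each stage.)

d₁ = v₁t₁ = 34 × 13.9 = 472.6 m
d₂ = v₂t₂ = 29 × 11.3 = 327.7 m
d_total = 800.3 m, t_total = 25.2 s
v_avg = d_total/t_total = 800.3/25.2 = 31.76 m/s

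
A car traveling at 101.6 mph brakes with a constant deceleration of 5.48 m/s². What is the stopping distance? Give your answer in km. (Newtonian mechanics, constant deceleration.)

v₀ = 101.6 mph × 0.44704 = 45.4193 m/s
d = v₀² / (2a) = 45.4193² / (2 × 5.48) = 2062.91 / 10.96 = 188.222 m
d = 188.222 m / 1000.0 = 0.1882 km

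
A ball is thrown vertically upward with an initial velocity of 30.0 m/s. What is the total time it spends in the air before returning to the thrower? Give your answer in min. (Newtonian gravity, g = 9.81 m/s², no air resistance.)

t_total = 2 × v₀ / g = 2 × 30.0 / 9.81 = 6.11621 s
t_total = 6.11621 s / 60.0 = 0.1019 min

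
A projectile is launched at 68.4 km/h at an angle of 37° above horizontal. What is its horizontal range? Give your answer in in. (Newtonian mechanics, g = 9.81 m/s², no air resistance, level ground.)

v₀ = 68.4 km/h × 0.2777777777777778 = 19.0 m/s
R = v₀² × sin(2θ) / g = 19.0² × sin(2 × 37°) / 9.81 = 361.0 × 0.961262 / 9.81 = 35.3737 m
R = 35.3737 m / 0.0254 = 1393 in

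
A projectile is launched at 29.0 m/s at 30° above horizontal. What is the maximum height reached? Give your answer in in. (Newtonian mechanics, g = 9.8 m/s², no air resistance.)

H = v₀² × sin²(θ) / (2g) = 29.0² × sin(30°)² / (2 × 9.8) = 841.0 × 0.25 / 19.6 = 10.727 m
H = 10.727 m / 0.0254 = 422.3 in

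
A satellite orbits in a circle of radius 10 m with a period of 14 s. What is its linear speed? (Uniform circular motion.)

v = 2πr/T = 2π×10/14 = 4.49 m/s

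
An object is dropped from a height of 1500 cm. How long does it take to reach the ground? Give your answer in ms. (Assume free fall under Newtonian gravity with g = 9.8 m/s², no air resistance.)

h = 1500 cm × 0.01 = 15.0 m
t = √(2h/g) = √(2 × 15.0 / 9.8) = 1.74964 s
t = 1.74964 s / 0.001 = 1750 ms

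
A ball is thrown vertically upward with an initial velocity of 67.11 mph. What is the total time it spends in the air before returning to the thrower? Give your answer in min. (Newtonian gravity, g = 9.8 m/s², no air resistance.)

v₀ = 67.11 mph × 0.44704 = 30.0009 m/s
t_total = 2 × v₀ / g = 2 × 30.0009 / 9.8 = 6.12263 s
t_total = 6.12263 s / 60.0 = 0.102 min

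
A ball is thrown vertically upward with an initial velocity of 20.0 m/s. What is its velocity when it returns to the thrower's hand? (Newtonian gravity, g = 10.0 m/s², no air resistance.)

By conservation of energy (no air resistance), the ball returns to the throw height with the same speed as launch, but directed downward.
|v_ground| = v₀ = 20.0 m/s
v_ground = 20.0 m/s (downward)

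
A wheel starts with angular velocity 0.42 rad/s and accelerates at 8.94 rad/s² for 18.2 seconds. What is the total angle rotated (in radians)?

θ = ω₀t + ½αt² = 0.42×18.2 + ½×8.94×18.2² = 1488.29 rad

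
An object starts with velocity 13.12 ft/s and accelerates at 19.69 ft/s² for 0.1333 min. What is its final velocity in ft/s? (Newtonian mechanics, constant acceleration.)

v₀ = 13.12 ft/s × 0.3048 = 3.99898 m/s
a = 19.69 ft/s² × 0.3048 = 6.00151 m/s²
t = 0.1333 min × 60.0 = 7.998 s
v = v₀ + a × t = 3.99898 + 6.00151 × 7.998 = 51.9991 m/s
v = 51.9991 m/s / 0.3048 = 170.6 ft/s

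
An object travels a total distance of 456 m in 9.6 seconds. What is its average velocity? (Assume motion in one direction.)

v_avg = Δd / Δt = 456 / 9.6 = 47.5 m/s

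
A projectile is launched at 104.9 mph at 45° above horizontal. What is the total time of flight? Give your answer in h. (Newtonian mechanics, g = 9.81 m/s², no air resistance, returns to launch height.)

v₀ = 104.9 mph × 0.44704 = 46.8945 m/s
T = 2 × v₀ × sin(θ) / g = 2 × 46.8945 × sin(45°) / 9.81 = 2 × 46.8945 × 0.707107 / 9.81 = 6.76033 s
T = 6.76033 s / 3600.0 = 0.001878 h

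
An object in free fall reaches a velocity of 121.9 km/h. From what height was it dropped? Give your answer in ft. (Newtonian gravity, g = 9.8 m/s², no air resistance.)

v = 121.9 km/h × 0.2777777777777778 = 33.8611 m/s
h = v² / (2g) = 33.8611² / (2 × 9.8) = 58.4987 m
h = 58.4987 m / 0.3048 = 191.9 ft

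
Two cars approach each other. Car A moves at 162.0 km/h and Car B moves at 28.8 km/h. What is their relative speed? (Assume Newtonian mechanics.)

v_rel = v_A + v_B = 162.0 + 28.8 = 190.8 km/h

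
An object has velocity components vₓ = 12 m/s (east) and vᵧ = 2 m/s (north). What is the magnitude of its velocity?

|v| = √(vₓ² + vᵧ²) = √(12² + 2²) = √(148) = 12.17 m/s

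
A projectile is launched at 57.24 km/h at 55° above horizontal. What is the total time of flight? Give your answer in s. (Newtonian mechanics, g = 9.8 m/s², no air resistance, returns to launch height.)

v₀ = 57.24 km/h × 0.2777777777777778 = 15.9 m/s
T = 2 × v₀ × sin(θ) / g = 2 × 15.9 × sin(55°) / 9.8 = 2 × 15.9 × 0.819152 / 9.8 = 2.658 s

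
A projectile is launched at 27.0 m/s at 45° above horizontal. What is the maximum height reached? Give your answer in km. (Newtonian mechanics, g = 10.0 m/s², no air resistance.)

H = v₀² × sin²(θ) / (2g) = 27.0² × sin(45°)² / (2 × 10.0) = 729.0 × 0.5 / 20.0 = 18.225 m
H = 18.225 m / 1000.0 = 0.01823 km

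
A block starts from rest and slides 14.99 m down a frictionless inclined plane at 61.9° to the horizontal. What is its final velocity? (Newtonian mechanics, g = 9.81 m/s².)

a = g sin(θ) = 9.81 × sin(61.9°) = 8.6537 m/s²
v = √(2ad) = √(2 × 8.6537 × 14.99) = 16.11 m/s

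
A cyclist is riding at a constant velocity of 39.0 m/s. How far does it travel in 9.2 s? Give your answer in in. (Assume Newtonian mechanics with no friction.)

d = v × t = 39.0 × 9.2 = 358.8 m
d = 358.8 m / 0.0254 = 14130 in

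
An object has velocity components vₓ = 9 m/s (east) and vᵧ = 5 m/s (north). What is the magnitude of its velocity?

|v| = √(vₓ² + vᵧ²) = √(9² + 5²) = √(106) = 10.3 m/s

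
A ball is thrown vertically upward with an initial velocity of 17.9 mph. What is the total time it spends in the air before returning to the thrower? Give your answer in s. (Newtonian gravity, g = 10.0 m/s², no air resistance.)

v₀ = 17.9 mph × 0.44704 = 8.00202 m/s
t_total = 2 × v₀ / g = 2 × 8.00202 / 10.0 = 1.6 s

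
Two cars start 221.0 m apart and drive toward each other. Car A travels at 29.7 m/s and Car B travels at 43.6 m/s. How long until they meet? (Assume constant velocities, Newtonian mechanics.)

Combined speed: v_combined = 29.7 + 43.6 = 73.3 m/s
Time to meet: t = d/v_combined = 221.0/73.3 = 3.02 s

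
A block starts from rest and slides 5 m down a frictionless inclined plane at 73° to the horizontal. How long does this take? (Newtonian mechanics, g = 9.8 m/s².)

a = g sin(θ) = 9.8 × sin(73°) = 9.3718 m/s²
t = √(2d/a) = √(2 × 5 / 9.3718) = 1.03 s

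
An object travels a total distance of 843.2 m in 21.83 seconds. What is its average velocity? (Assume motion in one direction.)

v_avg = Δd / Δt = 843.2 / 21.83 = 38.63 m/s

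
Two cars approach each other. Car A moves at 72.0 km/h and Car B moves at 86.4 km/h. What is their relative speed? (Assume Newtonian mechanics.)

v_rel = v_A + v_B = 72.0 + 86.4 = 158.4 km/h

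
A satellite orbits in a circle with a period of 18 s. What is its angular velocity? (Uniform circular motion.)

ω = 2π/T = 2π/18 = 0.3491 rad/s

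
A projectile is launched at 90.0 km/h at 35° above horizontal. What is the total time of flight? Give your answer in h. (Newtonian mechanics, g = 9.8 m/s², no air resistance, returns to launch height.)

v₀ = 90.0 km/h × 0.2777777777777778 = 25.0 m/s
T = 2 × v₀ × sin(θ) / g = 2 × 25.0 × sin(35°) / 9.8 = 2 × 25.0 × 0.573576 / 9.8 = 2.92641 s
T = 2.92641 s / 3600.0 = 0.0008129 h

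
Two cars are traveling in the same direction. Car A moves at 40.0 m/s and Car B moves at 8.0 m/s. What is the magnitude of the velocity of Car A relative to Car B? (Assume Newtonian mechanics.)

v_rel = |v_A - v_B| = |40.0 - 8.0| = 32.0 m/s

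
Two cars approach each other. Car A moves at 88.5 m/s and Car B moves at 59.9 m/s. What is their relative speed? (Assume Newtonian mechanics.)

v_rel = v_A + v_B = 88.5 + 59.9 = 148.4 m/s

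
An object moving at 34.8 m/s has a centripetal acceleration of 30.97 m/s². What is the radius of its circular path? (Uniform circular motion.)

r = v²/a_c = 34.8²/30.97 = 39.1 m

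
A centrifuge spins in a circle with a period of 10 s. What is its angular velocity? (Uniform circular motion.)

ω = 2π/T = 2π/10 = 0.6283 rad/s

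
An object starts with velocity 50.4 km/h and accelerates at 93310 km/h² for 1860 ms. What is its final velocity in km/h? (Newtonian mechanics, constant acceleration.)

v₀ = 50.4 km/h × 0.2777777777777778 = 14.0 m/s
a = 93310 km/h² × 7.716049382716049e-05 = 7.19985 m/s²
t = 1860 ms × 0.001 = 1.86 s
v = v₀ + a × t = 14.0 + 7.19985 × 1.86 = 27.3917 m/s
v = 27.3917 m/s / 0.2777777777777778 = 98.61 km/h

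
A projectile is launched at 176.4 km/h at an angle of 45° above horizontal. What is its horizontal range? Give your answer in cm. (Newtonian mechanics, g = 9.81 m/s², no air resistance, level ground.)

v₀ = 176.4 km/h × 0.2777777777777778 = 49.0 m/s
R = v₀² × sin(2θ) / g = 49.0² × sin(2 × 45°) / 9.81 = 2401.0 × 1.0 / 9.81 = 244.75 m
R = 244.75 m / 0.01 = 24480 cm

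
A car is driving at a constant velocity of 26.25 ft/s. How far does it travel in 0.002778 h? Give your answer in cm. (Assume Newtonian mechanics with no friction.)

v = 26.25 ft/s × 0.3048 = 8.001 m/s
t = 0.002778 h × 3600.0 = 10.0008 s
d = v × t = 8.001 × 10.0008 = 80.0164 m
d = 80.0164 m / 0.01 = 8002 cm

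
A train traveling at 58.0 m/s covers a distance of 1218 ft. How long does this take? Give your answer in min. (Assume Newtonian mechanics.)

d = 1218 ft × 0.3048 = 371.246 m
t = d / v = 371.246 / 58.0 = 6.40079 s
t = 6.40079 s / 60.0 = 0.1067 min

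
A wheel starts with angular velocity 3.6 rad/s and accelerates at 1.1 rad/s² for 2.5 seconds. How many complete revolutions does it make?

θ = ω₀t + ½αt² = 3.6×2.5 + ½×1.1×2.5² = 12.4375 rad
Total revolutions = θ/(2π) = 12.4375/(2π) = 1.98
Complete revolutions = ⌊1.98⌋ = 1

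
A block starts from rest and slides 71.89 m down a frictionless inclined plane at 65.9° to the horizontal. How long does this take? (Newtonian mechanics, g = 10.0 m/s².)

a = g sin(θ) = 10.0 × sin(65.9°) = 9.1283 m/s²
t = √(2d/a) = √(2 × 71.89 / 9.1283) = 3.97 s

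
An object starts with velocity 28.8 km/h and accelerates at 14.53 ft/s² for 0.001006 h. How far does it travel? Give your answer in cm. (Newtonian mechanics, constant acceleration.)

v₀ = 28.8 km/h × 0.2777777777777778 = 8.0 m/s
a = 14.53 ft/s² × 0.3048 = 4.42874 m/s²
t = 0.001006 h × 3600.0 = 3.6216 s
d = v₀ × t + ½ × a × t² = 8.0 × 3.6216 + 0.5 × 4.42874 × 3.6216² = 58.0164 m
d = 58.0164 m / 0.01 = 5802 cm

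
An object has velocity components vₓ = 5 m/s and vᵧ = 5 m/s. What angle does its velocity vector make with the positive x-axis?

θ = arctan(vᵧ/vₓ) = arctan(5/5) = 45.0°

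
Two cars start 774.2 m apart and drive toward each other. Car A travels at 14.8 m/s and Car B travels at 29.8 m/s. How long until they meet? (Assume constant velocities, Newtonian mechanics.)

Combined speed: v_combined = 14.8 + 29.8 = 44.6 m/s
Time to meet: t = d/v_combined = 774.2/44.6 = 17.36 s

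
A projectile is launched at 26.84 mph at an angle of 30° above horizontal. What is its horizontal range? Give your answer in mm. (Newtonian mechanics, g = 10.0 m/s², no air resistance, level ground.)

v₀ = 26.84 mph × 0.44704 = 11.9986 m/s
R = v₀² × sin(2θ) / g = 11.9986² × sin(2 × 30°) / 10.0 = 143.966 × 0.866025 / 10.0 = 12.4678 m
R = 12.4678 m / 0.001 = 12470 mm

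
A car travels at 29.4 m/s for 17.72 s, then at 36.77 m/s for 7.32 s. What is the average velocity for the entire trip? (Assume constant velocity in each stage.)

d₁ = v₁t₁ = 29.4 × 17.72 = 520.968 m
d₂ = v₂t₂ = 36.77 × 7.32 = 269.1564 m
d_total = 790.1244 m, t_total = 25.04 s
v_avg = d_total/t_total = 790.1244/25.04 = 31.55 m/s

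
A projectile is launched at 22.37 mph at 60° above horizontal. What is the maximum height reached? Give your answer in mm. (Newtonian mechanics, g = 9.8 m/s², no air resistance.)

v₀ = 22.37 mph × 0.44704 = 10.0003 m/s
H = v₀² × sin²(θ) / (2g) = 10.0003² × sin(60°)² / (2 × 9.8) = 100.006 × 0.75 / 19.6 = 3.82676 m
H = 3.82676 m / 0.001 = 3827 mm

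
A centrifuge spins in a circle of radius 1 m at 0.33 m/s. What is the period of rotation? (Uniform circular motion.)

T = 2πr/v = 2π×1/0.33 = 19.04 s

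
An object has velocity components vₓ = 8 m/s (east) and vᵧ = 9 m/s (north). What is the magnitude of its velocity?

|v| = √(vₓ² + vᵧ²) = √(8² + 9²) = √(145) = 12.04 m/s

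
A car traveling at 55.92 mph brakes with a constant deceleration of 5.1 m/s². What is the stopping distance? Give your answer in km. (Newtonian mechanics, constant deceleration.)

v₀ = 55.92 mph × 0.44704 = 24.9985 m/s
d = v₀² / (2a) = 24.9985² / (2 × 5.1) = 624.925 / 10.2 = 61.2672 m
d = 61.2672 m / 1000.0 = 0.06127 km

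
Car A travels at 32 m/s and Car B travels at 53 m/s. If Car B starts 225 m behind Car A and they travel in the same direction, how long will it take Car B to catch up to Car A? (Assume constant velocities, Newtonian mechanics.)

Relative speed: v_rel = 53 - 32 = 21 m/s
Time to catch: t = d₀/v_rel = 225/21 = 10.71 s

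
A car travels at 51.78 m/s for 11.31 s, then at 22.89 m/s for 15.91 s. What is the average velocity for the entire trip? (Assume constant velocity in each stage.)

d₁ = v₁t₁ = 51.78 × 11.31 = 585.6318 m
d₂ = v₂t₂ = 22.89 × 15.91 = 364.1799 m
d_total = 949.8117 m, t_total = 27.22 s
v_avg = d_total/t_total = 949.8117/27.22 = 34.89 m/s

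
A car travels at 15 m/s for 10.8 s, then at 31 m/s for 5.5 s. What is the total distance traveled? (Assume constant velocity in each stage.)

d₁ = v₁t₁ = 15 × 10.8 = 162.0 m
d₂ = v₂t₂ = 31 × 5.5 = 170.5 m
d_total = 162.0 + 170.5 = 332.5 m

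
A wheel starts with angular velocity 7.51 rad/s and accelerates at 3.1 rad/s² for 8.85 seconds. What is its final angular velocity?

ω = ω₀ + αt = 7.51 + 3.1 × 8.85 = 34.95 rad/s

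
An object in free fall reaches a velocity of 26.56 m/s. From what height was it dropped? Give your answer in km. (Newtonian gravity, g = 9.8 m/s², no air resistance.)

h = v² / (2g) = 26.56² / (2 × 9.8) = 35.9915 m
h = 35.9915 m / 1000.0 = 0.03599 km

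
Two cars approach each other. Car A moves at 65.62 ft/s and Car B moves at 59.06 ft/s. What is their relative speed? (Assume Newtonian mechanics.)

v_rel = v_A + v_B = 65.62 + 59.06 = 124.68 ft/s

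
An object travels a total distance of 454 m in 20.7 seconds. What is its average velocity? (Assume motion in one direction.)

v_avg = Δd / Δt = 454 / 20.7 = 21.93 m/s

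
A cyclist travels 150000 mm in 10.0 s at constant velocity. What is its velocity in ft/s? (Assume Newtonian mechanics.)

d = 150000 mm × 0.001 = 150.0 m
v = d / t = 150.0 / 10.0 = 15.0 m/s
v = 15.0 m/s / 0.3048 = 49.21 ft/s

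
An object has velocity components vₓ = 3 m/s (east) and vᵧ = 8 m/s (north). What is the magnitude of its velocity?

|v| = √(vₓ² + vᵧ²) = √(3² + 8²) = √(73) = 8.54 m/s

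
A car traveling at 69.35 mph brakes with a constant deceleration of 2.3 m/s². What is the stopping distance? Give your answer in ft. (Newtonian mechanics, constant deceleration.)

v₀ = 69.35 mph × 0.44704 = 31.0022 m/s
d = v₀² / (2a) = 31.0022² / (2 × 2.3) = 961.136 / 4.6 = 208.943 m
d = 208.943 m / 0.3048 = 685.5 ft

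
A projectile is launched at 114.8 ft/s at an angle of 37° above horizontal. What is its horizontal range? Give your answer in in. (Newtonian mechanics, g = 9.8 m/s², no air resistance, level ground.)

v₀ = 114.8 ft/s × 0.3048 = 34.991 m/s
R = v₀² × sin(2θ) / g = 34.991² × sin(2 × 37°) / 9.8 = 1224.37 × 0.961262 / 9.8 = 120.096 m
R = 120.096 m / 0.0254 = 4728 in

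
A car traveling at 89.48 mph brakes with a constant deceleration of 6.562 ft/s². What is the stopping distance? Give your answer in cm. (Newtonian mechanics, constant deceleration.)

v₀ = 89.48 mph × 0.44704 = 40.0011 m/s
a = 6.562 ft/s² × 0.3048 = 2.0001 m/s²
d = v₀² / (2a) = 40.0011² / (2 × 2.0001) = 1600.09 / 4.0002 = 400.002 m
d = 400.002 m / 0.01 = 40000 cm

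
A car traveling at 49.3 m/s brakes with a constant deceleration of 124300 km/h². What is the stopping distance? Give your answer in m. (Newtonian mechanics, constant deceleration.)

a = 124300 km/h² × 7.716049382716049e-05 = 9.59105 m/s²
d = v₀² / (2a) = 49.3² / (2 × 9.59105) = 2430.49 / 19.1821 = 126.7 m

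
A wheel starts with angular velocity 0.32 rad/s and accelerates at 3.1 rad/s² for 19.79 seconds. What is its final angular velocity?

ω = ω₀ + αt = 0.32 + 3.1 × 19.79 = 61.67 rad/s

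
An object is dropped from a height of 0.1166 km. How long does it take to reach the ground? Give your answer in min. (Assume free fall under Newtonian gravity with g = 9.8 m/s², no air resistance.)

h = 0.1166 km × 1000.0 = 116.6 m
t = √(2h/g) = √(2 × 116.6 / 9.8) = 4.87811 s
t = 4.87811 s / 60.0 = 0.0813 min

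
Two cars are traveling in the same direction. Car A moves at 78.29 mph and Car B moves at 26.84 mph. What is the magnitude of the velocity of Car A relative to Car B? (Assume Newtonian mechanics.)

v_rel = |v_A - v_B| = |78.29 - 26.84| = 51.45 mph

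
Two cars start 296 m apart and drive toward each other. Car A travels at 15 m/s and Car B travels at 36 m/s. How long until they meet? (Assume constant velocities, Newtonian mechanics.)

Combined speed: v_combined = 15 + 36 = 51 m/s
Time to meet: t = d/v_combined = 296/51 = 5.8 s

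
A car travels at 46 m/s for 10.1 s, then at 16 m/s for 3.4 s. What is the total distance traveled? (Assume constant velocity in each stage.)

d₁ = v₁t₁ = 46 × 10.1 = 464.6 m
d₂ = v₂t₂ = 16 × 3.4 = 54.4 m
d_total = 464.6 + 54.4 = 519.0 m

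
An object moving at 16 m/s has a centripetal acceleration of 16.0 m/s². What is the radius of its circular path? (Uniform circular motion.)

r = v²/a_c = 16²/16.0 = 16.0 m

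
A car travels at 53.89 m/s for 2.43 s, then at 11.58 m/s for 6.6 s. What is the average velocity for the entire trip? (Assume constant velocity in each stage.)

d₁ = v₁t₁ = 53.89 × 2.43 = 130.9527 m
d₂ = v₂t₂ = 11.58 × 6.6 = 76.428 m
d_total = 207.3807 m, t_total = 9.03 s
v_avg = d_total/t_total = 207.3807/9.03 = 22.97 m/s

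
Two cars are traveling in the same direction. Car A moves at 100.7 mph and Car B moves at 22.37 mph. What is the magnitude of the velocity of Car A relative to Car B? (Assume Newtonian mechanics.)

v_rel = |v_A - v_B| = |100.7 - 22.37| = 78.33 mph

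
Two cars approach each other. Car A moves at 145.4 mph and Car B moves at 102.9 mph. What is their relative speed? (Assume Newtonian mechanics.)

v_rel = v_A + v_B = 145.4 + 102.9 = 248.3 mph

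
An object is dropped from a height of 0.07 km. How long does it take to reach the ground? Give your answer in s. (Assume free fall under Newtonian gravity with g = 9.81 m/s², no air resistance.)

h = 0.07 km × 1000.0 = 70.0 m
t = √(2h/g) = √(2 × 70.0 / 9.81) = 3.778 s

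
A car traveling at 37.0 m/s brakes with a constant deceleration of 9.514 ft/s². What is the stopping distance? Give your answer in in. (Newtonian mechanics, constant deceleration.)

a = 9.514 ft/s² × 0.3048 = 2.89987 m/s²
d = v₀² / (2a) = 37.0² / (2 × 2.89987) = 1369.0 / 5.79974 = 236.045 m
d = 236.045 m / 0.0254 = 9293 in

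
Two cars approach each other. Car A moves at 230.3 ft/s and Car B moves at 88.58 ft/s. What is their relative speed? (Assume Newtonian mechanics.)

v_rel = v_A + v_B = 230.3 + 88.58 = 318.88 ft/s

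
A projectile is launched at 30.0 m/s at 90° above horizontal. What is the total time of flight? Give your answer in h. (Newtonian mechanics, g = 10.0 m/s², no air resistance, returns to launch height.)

T = 2 × v₀ × sin(θ) / g = 2 × 30.0 × sin(90°) / 10.0 = 2 × 30.0 × 1.0 / 10.0 = 6.0 s
T = 6.0 s / 3600.0 = 0.001667 h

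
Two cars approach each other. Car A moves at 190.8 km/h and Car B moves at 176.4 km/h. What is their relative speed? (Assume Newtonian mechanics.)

v_rel = v_A + v_B = 190.8 + 176.4 = 367.2 km/h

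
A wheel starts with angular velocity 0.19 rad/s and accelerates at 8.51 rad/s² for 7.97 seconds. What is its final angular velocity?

ω = ω₀ + αt = 0.19 + 8.51 × 7.97 = 68.01 rad/s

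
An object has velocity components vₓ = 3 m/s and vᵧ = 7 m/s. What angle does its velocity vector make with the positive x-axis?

θ = arctan(vᵧ/vₓ) = arctan(7/3) = 66.8°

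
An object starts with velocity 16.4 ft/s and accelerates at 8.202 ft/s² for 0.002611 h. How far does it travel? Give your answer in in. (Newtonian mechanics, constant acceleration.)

v₀ = 16.4 ft/s × 0.3048 = 4.99872 m/s
a = 8.202 ft/s² × 0.3048 = 2.49997 m/s²
t = 0.002611 h × 3600.0 = 9.3996 s
d = v₀ × t + ½ × a × t² = 4.99872 × 9.3996 + 0.5 × 2.49997 × 9.3996² = 157.425 m
d = 157.425 m / 0.0254 = 6198 in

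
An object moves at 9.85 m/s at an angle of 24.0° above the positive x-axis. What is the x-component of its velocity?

vₓ = v cos(θ) = 9.85 × cos(24.0°) = 9.0 m/s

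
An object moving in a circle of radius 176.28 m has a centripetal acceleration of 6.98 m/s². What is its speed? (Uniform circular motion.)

v = √(a_c × r) = √(6.98 × 176.28) = 35.08 m/s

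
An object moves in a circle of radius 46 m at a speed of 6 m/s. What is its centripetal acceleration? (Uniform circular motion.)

a_c = v²/r = 6²/46 = 36/46 = 0.78 m/s²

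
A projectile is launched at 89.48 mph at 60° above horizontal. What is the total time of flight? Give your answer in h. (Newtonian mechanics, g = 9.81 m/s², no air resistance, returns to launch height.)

v₀ = 89.48 mph × 0.44704 = 40.0011 m/s
T = 2 × v₀ × sin(θ) / g = 2 × 40.0011 × sin(60°) / 9.81 = 2 × 40.0011 × 0.866025 / 9.81 = 7.06258 s
T = 7.06258 s / 3600.0 = 0.001962 h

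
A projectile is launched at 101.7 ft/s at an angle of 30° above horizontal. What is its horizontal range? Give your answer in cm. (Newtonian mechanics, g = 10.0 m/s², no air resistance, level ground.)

v₀ = 101.7 ft/s × 0.3048 = 30.9982 m/s
R = v₀² × sin(2θ) / g = 30.9982² × sin(2 × 30°) / 10.0 = 960.888 × 0.866025 / 10.0 = 83.2153 m
R = 83.2153 m / 0.01 = 8322 cm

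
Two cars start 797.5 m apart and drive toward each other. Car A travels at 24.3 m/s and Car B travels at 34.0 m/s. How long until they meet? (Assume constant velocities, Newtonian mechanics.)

Combined speed: v_combined = 24.3 + 34.0 = 58.3 m/s
Time to meet: t = d/v_combined = 797.5/58.3 = 13.68 s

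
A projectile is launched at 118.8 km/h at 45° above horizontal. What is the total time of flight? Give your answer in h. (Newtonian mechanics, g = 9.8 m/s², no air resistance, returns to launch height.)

v₀ = 118.8 km/h × 0.2777777777777778 = 33.0 m/s
T = 2 × v₀ × sin(θ) / g = 2 × 33.0 × sin(45°) / 9.8 = 2 × 33.0 × 0.707107 / 9.8 = 4.76215 s
T = 4.76215 s / 3600.0 = 0.001323 h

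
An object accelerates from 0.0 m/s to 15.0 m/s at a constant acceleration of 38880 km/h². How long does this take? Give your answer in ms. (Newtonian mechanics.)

a = 38880 km/h² × 7.716049382716049e-05 = 3.0 m/s²
t = (v - v₀) / a = (15.0 - 0.0) / 3.0 = 5.0 s
t = 5.0 s / 0.001 = 5000 ms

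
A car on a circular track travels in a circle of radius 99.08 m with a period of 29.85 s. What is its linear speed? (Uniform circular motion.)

v = 2πr/T = 2π×99.08/29.85 = 20.86 m/s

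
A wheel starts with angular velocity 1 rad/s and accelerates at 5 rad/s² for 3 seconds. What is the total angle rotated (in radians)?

θ = ω₀t + ½αt² = 1×3 + ½×5×3² = 25.5 rad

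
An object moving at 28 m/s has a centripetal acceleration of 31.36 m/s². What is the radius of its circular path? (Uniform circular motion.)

r = v²/a_c = 28²/31.36 = 25.0 m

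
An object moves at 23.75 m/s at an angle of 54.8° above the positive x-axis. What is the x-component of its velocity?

vₓ = v cos(θ) = 23.75 × cos(54.8°) = 13.69 m/s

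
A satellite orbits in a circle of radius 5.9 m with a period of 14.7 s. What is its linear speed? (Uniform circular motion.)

v = 2πr/T = 2π×5.9/14.7 = 2.52 m/s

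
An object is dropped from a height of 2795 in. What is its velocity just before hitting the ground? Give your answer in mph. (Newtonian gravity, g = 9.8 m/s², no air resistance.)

h = 2795 in × 0.0254 = 70.993 m
v = √(2gh) = √(2 × 9.8 × 70.993) = 37.3023 m/s
v = 37.3023 m/s / 0.44704 = 83.44 mph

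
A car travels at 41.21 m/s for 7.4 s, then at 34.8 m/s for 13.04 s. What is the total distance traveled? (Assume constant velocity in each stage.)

d₁ = v₁t₁ = 41.21 × 7.4 = 304.954 m
d₂ = v₂t₂ = 34.8 × 13.04 = 453.792 m
d_total = 304.954 + 453.792 = 758.75 m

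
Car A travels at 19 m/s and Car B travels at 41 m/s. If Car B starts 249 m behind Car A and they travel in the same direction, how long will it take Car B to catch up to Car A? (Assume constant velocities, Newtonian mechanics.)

Relative speed: v_rel = 41 - 19 = 22 m/s
Time to catch: t = d₀/v_rel = 249/22 = 11.32 s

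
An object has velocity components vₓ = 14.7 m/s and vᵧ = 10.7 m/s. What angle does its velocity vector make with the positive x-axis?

θ = arctan(vᵧ/vₓ) = arctan(10.7/14.7) = 36.05°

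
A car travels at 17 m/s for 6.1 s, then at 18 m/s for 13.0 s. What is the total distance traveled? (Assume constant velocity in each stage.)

d₁ = v₁t₁ = 17 × 6.1 = 103.7 m
d₂ = v₂t₂ = 18 × 13.0 = 234.0 m
d_total = 103.7 + 234.0 = 337.7 m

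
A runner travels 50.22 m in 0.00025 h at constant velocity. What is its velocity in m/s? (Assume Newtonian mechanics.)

t = 0.00025 h × 3600.0 = 0.9 s
v = d / t = 50.22 / 0.9 = 55.8 m/s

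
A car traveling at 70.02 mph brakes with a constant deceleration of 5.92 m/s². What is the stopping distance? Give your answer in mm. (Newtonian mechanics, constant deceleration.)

v₀ = 70.02 mph × 0.44704 = 31.3017 m/s
d = v₀² / (2a) = 31.3017² / (2 × 5.92) = 979.796 / 11.84 = 82.753 m
d = 82.753 m / 0.001 = 82750 mm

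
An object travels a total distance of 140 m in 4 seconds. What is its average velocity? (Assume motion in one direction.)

v_avg = Δd / Δt = 140 / 4 = 35.0 m/s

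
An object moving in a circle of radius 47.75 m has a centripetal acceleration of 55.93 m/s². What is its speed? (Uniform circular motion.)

v = √(a_c × r) = √(55.93 × 47.75) = 51.68 m/s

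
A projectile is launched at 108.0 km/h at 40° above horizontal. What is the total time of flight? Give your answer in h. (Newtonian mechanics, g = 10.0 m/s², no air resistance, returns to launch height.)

v₀ = 108.0 km/h × 0.2777777777777778 = 30.0 m/s
T = 2 × v₀ × sin(θ) / g = 2 × 30.0 × sin(40°) / 10.0 = 2 × 30.0 × 0.642788 / 10.0 = 3.85673 s
T = 3.85673 s / 3600.0 = 0.001071 h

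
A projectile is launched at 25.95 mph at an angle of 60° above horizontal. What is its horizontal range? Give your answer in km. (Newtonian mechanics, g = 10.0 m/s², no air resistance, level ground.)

v₀ = 25.95 mph × 0.44704 = 11.6007 m/s
R = v₀² × sin(2θ) / g = 11.6007² × sin(2 × 60°) / 10.0 = 134.576 × 0.866025 / 10.0 = 11.6546 m
R = 11.6546 m / 1000.0 = 0.01165 km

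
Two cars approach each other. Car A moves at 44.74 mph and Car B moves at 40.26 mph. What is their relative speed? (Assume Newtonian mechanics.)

v_rel = v_A + v_B = 44.74 + 40.26 = 85.0 mph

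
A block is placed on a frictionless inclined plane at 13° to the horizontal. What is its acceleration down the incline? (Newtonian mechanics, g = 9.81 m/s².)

a = g sin(θ) = 9.81 × sin(13°) = 9.81 × 0.225 = 2.21 m/s²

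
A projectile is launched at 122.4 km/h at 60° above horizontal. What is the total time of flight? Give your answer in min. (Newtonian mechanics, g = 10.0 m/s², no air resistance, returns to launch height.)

v₀ = 122.4 km/h × 0.2777777777777778 = 34.0 m/s
T = 2 × v₀ × sin(θ) / g = 2 × 34.0 × sin(60°) / 10.0 = 2 × 34.0 × 0.866025 / 10.0 = 5.88897 s
T = 5.88897 s / 60.0 = 0.09815 min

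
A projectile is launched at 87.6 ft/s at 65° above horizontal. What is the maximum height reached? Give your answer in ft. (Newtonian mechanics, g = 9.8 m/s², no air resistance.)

v₀ = 87.6 ft/s × 0.3048 = 26.7005 m/s
H = v₀² × sin²(θ) / (2g) = 26.7005² × sin(65°)² / (2 × 9.8) = 712.917 × 0.821394 / 19.6 = 29.8768 m
H = 29.8768 m / 0.3048 = 98.02 ft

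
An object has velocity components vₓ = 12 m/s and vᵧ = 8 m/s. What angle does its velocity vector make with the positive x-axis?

θ = arctan(vᵧ/vₓ) = arctan(8/12) = 33.69°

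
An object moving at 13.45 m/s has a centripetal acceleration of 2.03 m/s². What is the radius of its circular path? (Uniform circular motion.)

r = v²/a_c = 13.45²/2.03 = 89.11 m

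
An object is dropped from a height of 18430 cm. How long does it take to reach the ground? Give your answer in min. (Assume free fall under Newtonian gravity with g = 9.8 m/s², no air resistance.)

h = 18430 cm × 0.01 = 184.3 m
t = √(2h/g) = √(2 × 184.3 / 9.8) = 6.13288 s
t = 6.13288 s / 60.0 = 0.1022 min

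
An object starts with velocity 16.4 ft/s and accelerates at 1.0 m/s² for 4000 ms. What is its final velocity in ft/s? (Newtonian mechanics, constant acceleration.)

v₀ = 16.4 ft/s × 0.3048 = 4.99872 m/s
t = 4000 ms × 0.001 = 4.0 s
v = v₀ + a × t = 4.99872 + 1.0 × 4.0 = 8.99872 m/s
v = 8.99872 m/s / 0.3048 = 29.52 ft/s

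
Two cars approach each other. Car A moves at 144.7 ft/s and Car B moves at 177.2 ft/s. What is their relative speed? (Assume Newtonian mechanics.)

v_rel = v_A + v_B = 144.7 + 177.2 = 321.9 ft/s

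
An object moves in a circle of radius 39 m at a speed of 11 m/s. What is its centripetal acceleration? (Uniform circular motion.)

a_c = v²/r = 11²/39 = 121/39 = 3.1 m/s²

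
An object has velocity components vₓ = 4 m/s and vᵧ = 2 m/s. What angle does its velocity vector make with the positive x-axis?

θ = arctan(vᵧ/vₓ) = arctan(2/4) = 26.57°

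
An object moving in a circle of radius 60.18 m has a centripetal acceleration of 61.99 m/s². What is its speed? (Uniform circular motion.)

v = √(a_c × r) = √(61.99 × 60.18) = 61.08 m/s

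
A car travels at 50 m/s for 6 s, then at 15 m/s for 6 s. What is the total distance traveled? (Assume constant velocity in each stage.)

d₁ = v₁t₁ = 50 × 6 = 300 m
d₂ = v₂t₂ = 15 × 6 = 90 m
d_total = 300 + 90 = 390 m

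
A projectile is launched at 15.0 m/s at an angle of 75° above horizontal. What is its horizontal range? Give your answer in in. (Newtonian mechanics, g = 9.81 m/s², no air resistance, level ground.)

R = v₀² × sin(2θ) / g = 15.0² × sin(2 × 75°) / 9.81 = 225.0 × 0.5 / 9.81 = 11.4679 m
R = 11.4679 m / 0.0254 = 451.5 in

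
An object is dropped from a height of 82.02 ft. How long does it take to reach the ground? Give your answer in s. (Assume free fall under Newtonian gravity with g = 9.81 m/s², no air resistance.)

h = 82.02 ft × 0.3048 = 24.9997 m
t = √(2h/g) = √(2 × 24.9997 / 9.81) = 2.258 s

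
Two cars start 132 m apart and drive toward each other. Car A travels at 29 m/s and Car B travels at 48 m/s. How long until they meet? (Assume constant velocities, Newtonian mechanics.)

Combined speed: v_combined = 29 + 48 = 77 m/s
Time to meet: t = d/v_combined = 132/77 = 1.71 s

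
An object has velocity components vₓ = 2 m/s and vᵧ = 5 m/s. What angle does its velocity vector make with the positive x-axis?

θ = arctan(vᵧ/vₓ) = arctan(5/2) = 68.2°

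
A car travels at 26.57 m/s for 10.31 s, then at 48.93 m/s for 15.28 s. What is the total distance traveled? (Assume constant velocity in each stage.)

d₁ = v₁t₁ = 26.57 × 10.31 = 273.9367 m
d₂ = v₂t₂ = 48.93 × 15.28 = 747.6504 m
d_total = 273.9367 + 747.6504 = 1021.59 m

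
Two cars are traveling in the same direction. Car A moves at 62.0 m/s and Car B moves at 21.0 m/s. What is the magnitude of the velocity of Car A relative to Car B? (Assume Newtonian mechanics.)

v_rel = |v_A - v_B| = |62.0 - 21.0| = 41.0 m/s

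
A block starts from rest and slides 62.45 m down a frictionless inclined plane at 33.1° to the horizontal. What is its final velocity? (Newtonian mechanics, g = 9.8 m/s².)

a = g sin(θ) = 9.8 × sin(33.1°) = 5.3518 m/s²
v = √(2ad) = √(2 × 5.3518 × 62.45) = 25.85 m/s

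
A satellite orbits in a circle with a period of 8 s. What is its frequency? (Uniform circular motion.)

f = 1/T = 1/8 = 0.125 Hz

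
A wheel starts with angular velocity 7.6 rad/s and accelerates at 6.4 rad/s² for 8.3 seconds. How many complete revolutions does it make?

θ = ω₀t + ½αt² = 7.6×8.3 + ½×6.4×8.3² = 283.528 rad
Total revolutions = θ/(2π) = 283.528/(2π) = 45.12
Complete revolutions = ⌊45.12⌋ = 45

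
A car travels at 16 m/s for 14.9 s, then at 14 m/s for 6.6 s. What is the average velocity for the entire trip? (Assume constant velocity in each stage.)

d₁ = v₁t₁ = 16 × 14.9 = 238.4 m
d₂ = v₂t₂ = 14 × 6.6 = 92.4 m
d_total = 330.8 m, t_total = 21.5 s
v_avg = d_total/t_total = 330.8/21.5 = 15.39 m/s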